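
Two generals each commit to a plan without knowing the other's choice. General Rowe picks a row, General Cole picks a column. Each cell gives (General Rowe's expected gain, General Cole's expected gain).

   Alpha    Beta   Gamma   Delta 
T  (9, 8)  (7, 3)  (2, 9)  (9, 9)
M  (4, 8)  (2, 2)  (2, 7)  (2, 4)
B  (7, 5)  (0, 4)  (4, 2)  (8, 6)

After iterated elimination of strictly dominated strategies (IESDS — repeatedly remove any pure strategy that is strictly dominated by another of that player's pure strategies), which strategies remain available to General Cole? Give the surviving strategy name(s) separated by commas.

Column Beta is eliminated: Alpha beats it against every remaining row (T: 8>3, M: 8>2, B: 5>4).
General Rowe's strategy M is strictly dominated by B (Alpha: 7>4, Gamma: 4>2, Delta: 8>2) and is removed.
Column Alpha is eliminated: Delta beats it against every remaining row (T: 9>8, B: 6>5).
Among the remaining strategies, none is strictly dominated by another pure strategy of the same player, so the elimination stops.
Surviving strategies — General Rowe: {T, B}; General Cole: {Gamma, Delta}.

Gamma, Delta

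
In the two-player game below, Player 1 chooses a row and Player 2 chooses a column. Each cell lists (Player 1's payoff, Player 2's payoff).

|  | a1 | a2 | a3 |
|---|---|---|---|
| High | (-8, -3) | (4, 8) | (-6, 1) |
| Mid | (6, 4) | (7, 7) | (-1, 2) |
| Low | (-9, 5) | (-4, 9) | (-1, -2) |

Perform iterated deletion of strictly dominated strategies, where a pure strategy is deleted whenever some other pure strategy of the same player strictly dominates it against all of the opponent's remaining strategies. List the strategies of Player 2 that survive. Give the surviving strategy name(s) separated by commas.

a2

Player 1's strategy High is strictly dominated by Mid (a1: 6>-8, a2: 7>4, a3: -1>-6) and is removed.
For Player 2, a2 strictly dominates a1 on the remaining rows (Mid: 7>4, Low: 9>5); eliminate a1.
For Player 2, a2 strictly dominates a3 on the remaining rows (Mid: 7>2, Low: 9>-2); eliminate a3.
Row Low is eliminated: Mid beats it against every remaining column (a2: 7>-4).
Among the remaining strategies, none is strictly dominated by another pure strategy of the same player, so the elimination stops.
Surviving strategies — Player 1: {Mid}; Player 2: {a2}.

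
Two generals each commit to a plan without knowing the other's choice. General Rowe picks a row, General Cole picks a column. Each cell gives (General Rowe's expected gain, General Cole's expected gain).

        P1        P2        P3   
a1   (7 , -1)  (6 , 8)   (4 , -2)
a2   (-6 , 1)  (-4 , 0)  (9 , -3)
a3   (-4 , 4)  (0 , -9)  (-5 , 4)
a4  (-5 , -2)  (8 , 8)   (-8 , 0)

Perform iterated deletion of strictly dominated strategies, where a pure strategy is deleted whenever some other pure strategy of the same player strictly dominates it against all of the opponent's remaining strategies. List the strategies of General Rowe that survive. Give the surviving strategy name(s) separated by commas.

a4

General Rowe's strategy a3 is strictly dominated by a1 (P1: 7>-4, P2: 6>0, P3: 4>-5) and is removed.
For General Cole, P2 strictly dominates P3 on the remaining rows (a1: 8>-2, a2: 0>-3, a4: 8>0); eliminate P3.
Row a2 is eliminated: a1 beats it against every remaining column (P1: 7>-6, P2: 6>-4).
For General Cole, P2 strictly dominates P1 on the remaining rows (a1: 8>-1, a4: 8>-2); eliminate P1.
Row a1 is eliminated: a4 beats it against every remaining column (P2: 8>6).
Among the remaining strategies, none is strictly dominated by another pure strategy of the same player, so the elimination stops.
Surviving strategies — General Rowe: {a4}; General Cole: {P2}.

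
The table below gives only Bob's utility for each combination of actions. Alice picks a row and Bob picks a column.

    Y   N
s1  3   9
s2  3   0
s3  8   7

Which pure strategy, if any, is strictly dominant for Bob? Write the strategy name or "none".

Y fails to dominate N at s1 (3<9).
N fails to dominate Y at s2 (0<3).
No single strategy dominates all the others.

none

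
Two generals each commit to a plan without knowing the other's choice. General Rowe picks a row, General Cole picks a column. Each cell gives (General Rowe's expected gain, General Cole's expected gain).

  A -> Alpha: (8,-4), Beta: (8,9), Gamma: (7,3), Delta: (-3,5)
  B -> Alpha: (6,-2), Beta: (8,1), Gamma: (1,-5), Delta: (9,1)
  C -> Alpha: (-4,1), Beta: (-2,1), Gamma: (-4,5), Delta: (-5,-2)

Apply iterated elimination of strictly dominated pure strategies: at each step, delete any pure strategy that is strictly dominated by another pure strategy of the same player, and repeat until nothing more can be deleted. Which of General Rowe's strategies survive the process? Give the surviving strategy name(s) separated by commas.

A, B

General Rowe's strategy C is strictly dominated by A (Alpha: 8>-4, Beta: 8>-2, Gamma: 7>-4, Delta: -3>-5) and is removed.
Column Alpha is eliminated: Beta beats it against every remaining row (A: 9>-4, B: 1>-2).
Column Gamma is eliminated: Beta beats it against every remaining row (A: 9>3, B: 1>-5).
Among the remaining strategies, none is strictly dominated by another pure strategy of the same player, so the elimination stops.
Surviving strategies — General Rowe: {A, B}; General Cole: {Beta, Delta}.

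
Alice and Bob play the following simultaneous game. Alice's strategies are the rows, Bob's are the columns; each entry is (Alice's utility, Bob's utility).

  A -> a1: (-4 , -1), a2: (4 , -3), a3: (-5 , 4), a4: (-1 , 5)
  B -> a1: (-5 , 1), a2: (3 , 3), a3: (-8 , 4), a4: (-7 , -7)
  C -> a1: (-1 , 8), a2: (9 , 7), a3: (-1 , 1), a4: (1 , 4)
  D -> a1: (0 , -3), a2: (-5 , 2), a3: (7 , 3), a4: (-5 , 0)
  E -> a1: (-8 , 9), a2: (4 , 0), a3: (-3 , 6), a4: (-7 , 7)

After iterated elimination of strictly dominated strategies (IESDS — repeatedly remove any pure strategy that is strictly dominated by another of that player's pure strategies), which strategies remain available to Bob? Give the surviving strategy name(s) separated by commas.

a1, a2, a3

For Alice, C strictly dominates A on the remaining columns (a1: -1>-4, a2: 9>4, a3: -1>-5, a4: 1>-1); eliminate A.
Row B is eliminated: C beats it against every remaining column (a1: -1>-5, a2: 9>3, a3: -1>-8, a4: 1>-7).
For Alice, C strictly dominates E on the remaining columns (a1: -1>-8, a2: 9>4, a3: -1>-3, a4: 1>-7); eliminate E.
For Bob, a2 strictly dominates a4 on the remaining rows (C: 7>4, D: 2>0); eliminate a4.
Among the remaining strategies, none is strictly dominated by another pure strategy of the same player, so the elimination stops.
Surviving strategies — Alice: {C, D}; Bob: {a1, a2, a3}.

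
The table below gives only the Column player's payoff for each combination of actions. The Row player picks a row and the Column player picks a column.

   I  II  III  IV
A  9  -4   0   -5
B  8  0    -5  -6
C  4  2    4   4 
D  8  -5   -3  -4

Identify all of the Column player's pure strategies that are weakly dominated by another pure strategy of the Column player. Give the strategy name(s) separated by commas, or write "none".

II, III, IV

I: no other strategy beats it everywhere (II at A (9>-4); III at A (9>0); IV at A (9>-5)).
I weakly dominates II — A: 9>-4, B: 8>0, C: 4>2, D: 8>-5.
III is weakly dominated by I (A: 9>0, B: 8>-5, C: 4=4, D: 8>-3).
I weakly dominates IV — A: 9>-5, B: 8>-6, C: 4=4, D: 8>-4.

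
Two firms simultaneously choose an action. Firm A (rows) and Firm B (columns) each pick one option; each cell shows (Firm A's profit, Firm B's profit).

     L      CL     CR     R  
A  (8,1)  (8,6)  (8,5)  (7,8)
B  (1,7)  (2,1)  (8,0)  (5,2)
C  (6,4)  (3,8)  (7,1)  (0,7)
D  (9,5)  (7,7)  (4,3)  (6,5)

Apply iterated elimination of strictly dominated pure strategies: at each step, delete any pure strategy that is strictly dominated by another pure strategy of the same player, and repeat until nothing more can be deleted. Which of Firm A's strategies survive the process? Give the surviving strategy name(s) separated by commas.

Firm A's strategy C is strictly dominated by A (L: 8>6, CL: 8>3, CR: 8>7, R: 7>0) and is removed.
Column CR is eliminated: CL beats it against every remaining row (A: 6>5, B: 1>0, D: 7>3).
Row B is eliminated: A beats it against every remaining column (L: 8>1, CL: 8>2, R: 7>5).
Column L is eliminated: CL beats it against every remaining row (A: 6>1, D: 7>5).
Firm A's strategy D is strictly dominated by A (CL: 8>7, R: 7>6) and is removed.
Column CL is eliminated: R beats it against every remaining row (A: 8>6).
Among the remaining strategies, none is strictly dominated by another pure strategy of the same player, so the elimination stops.
Surviving strategies — Firm A: {A}; Firm B: {R}.

A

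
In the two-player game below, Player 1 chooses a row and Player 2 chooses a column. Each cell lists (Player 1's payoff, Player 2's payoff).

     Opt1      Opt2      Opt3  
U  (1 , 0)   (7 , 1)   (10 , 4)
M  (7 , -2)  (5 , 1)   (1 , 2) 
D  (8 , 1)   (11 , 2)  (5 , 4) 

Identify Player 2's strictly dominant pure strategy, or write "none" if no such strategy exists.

Opt3

Opt3 vs Opt1: U: 4>0, M: 2>-2, D: 4>1.
Opt3 vs Opt2: U: 4>1, M: 2>1, D: 4>2.
Opt3 strictly beats every other strategy against every opponent action, so it is strictly dominant.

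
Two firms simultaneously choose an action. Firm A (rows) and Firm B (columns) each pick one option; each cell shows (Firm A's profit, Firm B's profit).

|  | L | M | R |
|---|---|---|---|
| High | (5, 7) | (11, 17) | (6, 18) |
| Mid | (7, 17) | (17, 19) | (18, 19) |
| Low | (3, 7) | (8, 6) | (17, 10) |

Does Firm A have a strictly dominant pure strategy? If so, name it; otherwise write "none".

Mid vs High: L: 7>5, M: 17>11, R: 18>6.
Mid vs Low: L: 7>3, M: 17>8, R: 18>17.
Mid strictly beats every other strategy against every opponent action, so it is strictly dominant.

Mid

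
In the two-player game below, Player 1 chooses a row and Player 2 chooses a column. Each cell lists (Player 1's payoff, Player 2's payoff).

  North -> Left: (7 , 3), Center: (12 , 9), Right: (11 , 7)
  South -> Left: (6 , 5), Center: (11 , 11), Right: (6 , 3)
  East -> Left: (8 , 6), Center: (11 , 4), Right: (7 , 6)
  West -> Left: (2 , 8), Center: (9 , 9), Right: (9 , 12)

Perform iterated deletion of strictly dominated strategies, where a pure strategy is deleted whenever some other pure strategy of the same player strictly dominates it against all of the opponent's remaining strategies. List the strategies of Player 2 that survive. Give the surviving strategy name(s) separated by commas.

Left, Center, Right

Row South is eliminated: North beats it against every remaining column (Left: 7>6, Center: 12>11, Right: 11>6).
Player 1's strategy West is strictly dominated by North (Left: 7>2, Center: 12>9, Right: 11>9) and is removed.
Among the remaining strategies, none is strictly dominated by another pure strategy of the same player, so the elimination stops.
Surviving strategies — Player 1: {North, East}; Player 2: {Left, Center, Right}.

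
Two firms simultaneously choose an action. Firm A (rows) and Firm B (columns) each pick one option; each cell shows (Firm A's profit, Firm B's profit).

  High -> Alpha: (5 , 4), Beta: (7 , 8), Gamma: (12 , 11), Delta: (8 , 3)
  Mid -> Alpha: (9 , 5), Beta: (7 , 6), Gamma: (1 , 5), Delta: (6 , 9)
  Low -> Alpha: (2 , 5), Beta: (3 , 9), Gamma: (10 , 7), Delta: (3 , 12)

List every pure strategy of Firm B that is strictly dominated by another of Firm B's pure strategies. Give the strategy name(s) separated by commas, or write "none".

Alpha

Beta strictly dominates Alpha — High: 8>4, Mid: 6>5, Low: 9>5.
Nothing dominates Beta: Alpha at High (8>4); Gamma at Mid (6>5); Delta at High (8>3).
Gamma: no other strategy beats it everywhere (Alpha at High (11>4); Beta at High (11>8); Delta at High (11>3)).
Delta is not dominated — it holds its own against Alpha at Mid (9>5); Beta at Mid (9>6); Gamma at Mid (9>5).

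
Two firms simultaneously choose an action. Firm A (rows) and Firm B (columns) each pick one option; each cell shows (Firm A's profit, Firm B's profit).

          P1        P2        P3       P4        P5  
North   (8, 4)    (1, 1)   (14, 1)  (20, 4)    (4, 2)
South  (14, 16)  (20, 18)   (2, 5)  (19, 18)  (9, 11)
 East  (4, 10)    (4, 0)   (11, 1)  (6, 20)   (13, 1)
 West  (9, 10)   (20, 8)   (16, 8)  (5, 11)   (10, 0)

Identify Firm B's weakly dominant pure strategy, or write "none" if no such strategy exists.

P4

P4 vs P1: North: 4=4, South: 18>16, East: 20>10, West: 11>10.
P4 vs P2: North: 4>1, South: 18=18, East: 20>0, West: 11>8.
P4 vs P3: North: 4>1, South: 18>5, East: 20>1, West: 11>8.
P4 vs P5: North: 4>2, South: 18>11, East: 20>1, West: 11>0.
P4 is at least as good as every other strategy against every opponent action, so it is weakly dominant.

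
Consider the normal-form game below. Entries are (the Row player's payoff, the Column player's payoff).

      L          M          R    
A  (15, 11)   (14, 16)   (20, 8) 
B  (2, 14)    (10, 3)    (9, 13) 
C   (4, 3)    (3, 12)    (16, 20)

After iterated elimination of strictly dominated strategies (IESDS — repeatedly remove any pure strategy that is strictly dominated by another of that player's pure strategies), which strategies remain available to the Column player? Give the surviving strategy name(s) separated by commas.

For the Row player, A strictly dominates B on the remaining columns (L: 15>2, M: 14>10, R: 20>9); eliminate B.
For the Row player, A strictly dominates C on the remaining columns (L: 15>4, M: 14>3, R: 20>16); eliminate C.
The Column player's strategy L is strictly dominated by M (A: 16>11) and is removed.
Column R is eliminated: M beats it against every remaining row (A: 16>8).
Among the remaining strategies, none is strictly dominated by another pure strategy of the same player, so the elimination stops.
Surviving strategies — the Row player: {A}; the Column player: {M}.

M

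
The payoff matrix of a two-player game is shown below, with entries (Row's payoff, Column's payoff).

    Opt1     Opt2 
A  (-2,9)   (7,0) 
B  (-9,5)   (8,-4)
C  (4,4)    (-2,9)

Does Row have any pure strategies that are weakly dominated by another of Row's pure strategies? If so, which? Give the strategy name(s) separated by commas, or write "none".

none

Nothing dominates A: B at Opt1 (-2>-9); C at Opt2 (7>-2).
B: no other strategy beats it everywhere (A at Opt2 (8>7); C at Opt2 (8>-2)).
C is not dominated — it holds its own against A at Opt1 (4>-2); B at Opt1 (4>-9).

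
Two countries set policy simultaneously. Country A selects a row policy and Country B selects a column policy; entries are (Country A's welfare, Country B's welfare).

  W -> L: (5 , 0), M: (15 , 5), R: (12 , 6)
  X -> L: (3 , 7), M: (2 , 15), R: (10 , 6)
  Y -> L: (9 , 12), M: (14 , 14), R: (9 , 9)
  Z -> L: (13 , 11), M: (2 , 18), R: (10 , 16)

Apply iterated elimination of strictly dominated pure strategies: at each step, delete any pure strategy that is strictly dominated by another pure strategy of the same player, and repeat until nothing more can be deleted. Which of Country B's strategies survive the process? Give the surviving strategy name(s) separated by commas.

Country A's strategy X is strictly dominated by W (L: 5>3, M: 15>2, R: 12>10) and is removed.
For Country B, M strictly dominates L on the remaining rows (W: 5>0, Y: 14>12, Z: 18>11); eliminate L.
For Country A, W strictly dominates Y on the remaining columns (M: 15>14, R: 12>9); eliminate Y.
Row Z is eliminated: W beats it against every remaining column (M: 15>2, R: 12>10).
For Country B, R strictly dominates M on the remaining rows (W: 6>5); eliminate M.
Among the remaining strategies, none is strictly dominated by another pure strategy of the same player, so the elimination stops.
Surviving strategies — Country A: {W}; Country B: {R}.

R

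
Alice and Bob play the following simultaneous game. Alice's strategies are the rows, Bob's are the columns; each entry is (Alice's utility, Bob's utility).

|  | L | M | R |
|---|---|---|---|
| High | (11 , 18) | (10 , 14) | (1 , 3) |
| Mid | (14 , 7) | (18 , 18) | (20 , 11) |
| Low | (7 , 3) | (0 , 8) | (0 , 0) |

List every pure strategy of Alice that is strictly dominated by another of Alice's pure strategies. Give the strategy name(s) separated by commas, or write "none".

High is strictly dominated by Mid (L: 14>11, M: 18>10, R: 20>1).
Mid is not dominated — it holds its own against High at L (14>11); Low at L (14>7).
High strictly dominates Low — L: 11>7, M: 10>0, R: 1>0.

High, Low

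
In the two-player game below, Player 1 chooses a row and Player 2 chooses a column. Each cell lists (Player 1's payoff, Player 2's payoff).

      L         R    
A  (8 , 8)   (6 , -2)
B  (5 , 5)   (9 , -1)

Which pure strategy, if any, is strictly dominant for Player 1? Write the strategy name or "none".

A fails to dominate B at R (6<9).
B fails to dominate A at L (5<8).
No single strategy dominates all the others.

none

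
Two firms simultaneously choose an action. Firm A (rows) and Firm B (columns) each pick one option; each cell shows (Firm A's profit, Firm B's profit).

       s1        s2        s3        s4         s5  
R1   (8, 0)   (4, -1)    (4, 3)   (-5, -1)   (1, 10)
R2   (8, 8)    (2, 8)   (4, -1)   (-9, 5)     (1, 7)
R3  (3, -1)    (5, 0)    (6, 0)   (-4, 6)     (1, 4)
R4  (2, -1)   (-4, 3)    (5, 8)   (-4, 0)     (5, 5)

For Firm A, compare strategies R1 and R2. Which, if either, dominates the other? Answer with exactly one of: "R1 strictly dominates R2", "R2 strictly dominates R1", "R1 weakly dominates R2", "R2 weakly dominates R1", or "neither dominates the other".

R1 weakly dominates R2

Compare R1 to R2 across each choice by Firm B: s1: 8=8, s2: 4>2, s3: 4=4, s4: -5>-9, s5: 1=1.
R1 is at least as good everywhere and strictly better somewhere (tied only at s1, s3, s5), so R1 weakly but not strictly dominates R2.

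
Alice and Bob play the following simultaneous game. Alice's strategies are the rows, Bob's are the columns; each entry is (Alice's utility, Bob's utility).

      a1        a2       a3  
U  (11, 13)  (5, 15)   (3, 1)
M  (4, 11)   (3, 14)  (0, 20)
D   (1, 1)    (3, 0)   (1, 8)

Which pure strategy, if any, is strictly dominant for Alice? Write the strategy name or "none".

U

U vs M: a1: 11>4, a2: 5>3, a3: 3>0.
U vs D: a1: 11>1, a2: 5>3, a3: 3>1.
U strictly beats every other strategy against every opponent action, so it is strictly dominant.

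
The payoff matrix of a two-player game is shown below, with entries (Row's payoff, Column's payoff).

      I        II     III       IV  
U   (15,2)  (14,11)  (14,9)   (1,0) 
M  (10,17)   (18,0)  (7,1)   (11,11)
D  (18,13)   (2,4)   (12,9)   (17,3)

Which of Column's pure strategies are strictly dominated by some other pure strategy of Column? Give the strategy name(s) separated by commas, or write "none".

I is not dominated — it holds its own against II at M (17>0); III at M (17>1); IV at U (2>0).
II is not dominated — it holds its own against I at U (11>2); III at U (11>9); IV at U (11>0).
Nothing dominates III: I at U (9>2); II at M (1>0); IV at U (9>0).
I strictly dominates IV — U: 2>0, M: 17>11, D: 13>3.

IV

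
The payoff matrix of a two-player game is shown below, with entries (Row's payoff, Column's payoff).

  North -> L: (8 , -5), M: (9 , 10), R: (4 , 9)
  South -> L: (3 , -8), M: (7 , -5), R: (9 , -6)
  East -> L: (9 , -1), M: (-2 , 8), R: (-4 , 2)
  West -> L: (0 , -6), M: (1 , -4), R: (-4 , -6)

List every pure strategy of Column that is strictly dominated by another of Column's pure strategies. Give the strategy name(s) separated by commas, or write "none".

L, R

M strictly dominates L — North: 10>-5, South: -5>-8, East: 8>-1, West: -4>-6.
Nothing dominates M: L at North (10>-5); R at North (10>9).
M strictly dominates R — North: 10>9, South: -5>-6, East: 8>2, West: -4>-6.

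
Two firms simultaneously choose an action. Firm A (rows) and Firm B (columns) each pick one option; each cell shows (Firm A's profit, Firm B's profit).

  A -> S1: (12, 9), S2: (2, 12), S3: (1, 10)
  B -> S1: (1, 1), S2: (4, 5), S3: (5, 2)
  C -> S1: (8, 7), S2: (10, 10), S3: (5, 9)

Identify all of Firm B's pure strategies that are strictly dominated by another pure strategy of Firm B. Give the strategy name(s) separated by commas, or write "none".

S1, S3

S2 strictly dominates S1 — A: 12>9, B: 5>1, C: 10>7.
S2: no other strategy beats it everywhere (S1 at A (12>9); S3 at A (12>10)).
S2 strictly dominates S3 — A: 12>10, B: 5>2, C: 10>9.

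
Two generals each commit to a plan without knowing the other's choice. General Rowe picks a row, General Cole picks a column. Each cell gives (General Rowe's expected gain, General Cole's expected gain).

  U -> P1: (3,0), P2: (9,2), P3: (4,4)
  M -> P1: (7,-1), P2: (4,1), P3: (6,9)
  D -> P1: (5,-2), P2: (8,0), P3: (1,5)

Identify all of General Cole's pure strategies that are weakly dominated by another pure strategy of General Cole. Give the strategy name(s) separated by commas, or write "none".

P1, P2

P1 is weakly dominated by P2 (U: 2>0, M: 1>-1, D: 0>-2).
P2 is weakly dominated by P3 (U: 4>2, M: 9>1, D: 5>0).
P3: no other strategy beats it everywhere (P1 at U (4>0); P2 at U (4>2)).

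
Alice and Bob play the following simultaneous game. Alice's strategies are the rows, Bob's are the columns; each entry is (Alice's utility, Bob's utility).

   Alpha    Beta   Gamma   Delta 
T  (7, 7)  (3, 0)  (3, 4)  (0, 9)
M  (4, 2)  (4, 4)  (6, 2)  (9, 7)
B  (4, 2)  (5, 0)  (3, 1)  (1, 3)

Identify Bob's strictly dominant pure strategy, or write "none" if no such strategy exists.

Delta

Delta vs Alpha: T: 9>7, M: 7>2, B: 3>2.
Delta vs Beta: T: 9>0, M: 7>4, B: 3>0.
Delta vs Gamma: T: 9>4, M: 7>2, B: 3>1.
Delta strictly beats every other strategy against every opponent action, so it is strictly dominant.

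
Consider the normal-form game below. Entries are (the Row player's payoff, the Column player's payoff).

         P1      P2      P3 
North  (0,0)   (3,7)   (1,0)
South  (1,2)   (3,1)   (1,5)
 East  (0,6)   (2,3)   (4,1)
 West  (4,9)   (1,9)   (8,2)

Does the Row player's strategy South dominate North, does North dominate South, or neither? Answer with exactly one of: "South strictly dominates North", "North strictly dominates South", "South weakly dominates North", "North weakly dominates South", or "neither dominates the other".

South's payoffs vs North's, by the Column player's action — P1: 1>0, P2: 3=3, P3: 1=1.
South is at least as good everywhere and strictly better somewhere (tied only at P2, P3), so South weakly but not strictly dominates North.

South weakly dominates North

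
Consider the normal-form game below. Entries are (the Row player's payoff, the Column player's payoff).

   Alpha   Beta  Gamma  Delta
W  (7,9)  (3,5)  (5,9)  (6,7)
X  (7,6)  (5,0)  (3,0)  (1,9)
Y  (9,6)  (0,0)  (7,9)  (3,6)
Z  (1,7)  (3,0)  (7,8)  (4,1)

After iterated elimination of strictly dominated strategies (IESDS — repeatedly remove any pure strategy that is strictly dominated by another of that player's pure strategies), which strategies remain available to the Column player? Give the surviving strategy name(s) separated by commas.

The Column player's strategy Beta is strictly dominated by Alpha (W: 9>5, X: 6>0, Y: 6>0, Z: 7>0) and is removed.
For the Row player, Y strictly dominates X on the remaining columns (Alpha: 9>7, Gamma: 7>3, Delta: 3>1); eliminate X.
Column Delta is eliminated: Gamma beats it against every remaining row (W: 9>7, Y: 9>6, Z: 8>1).
The Row player's strategy W is strictly dominated by Y (Alpha: 9>7, Gamma: 7>5) and is removed.
Column Alpha is eliminated: Gamma beats it against every remaining row (Y: 9>6, Z: 8>7).
Among the remaining strategies, none is strictly dominated by another pure strategy of the same player, so the elimination stops.
Surviving strategies — the Row player: {Y, Z}; the Column player: {Gamma}.

Gamma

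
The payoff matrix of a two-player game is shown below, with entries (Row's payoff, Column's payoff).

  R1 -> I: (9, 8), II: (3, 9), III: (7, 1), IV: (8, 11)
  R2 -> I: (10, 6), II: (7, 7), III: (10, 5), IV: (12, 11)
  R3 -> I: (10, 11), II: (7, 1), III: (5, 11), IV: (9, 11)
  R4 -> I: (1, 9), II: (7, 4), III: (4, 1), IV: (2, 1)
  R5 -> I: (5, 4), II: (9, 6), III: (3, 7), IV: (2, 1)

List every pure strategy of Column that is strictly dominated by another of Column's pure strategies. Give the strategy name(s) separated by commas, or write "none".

none

I: no other strategy beats it everywhere (II at R3 (11>1); III at R1 (8>1); IV at R3 (11=11)).
II: no other strategy beats it everywhere (I at R1 (9>8); III at R1 (9>1); IV at R4 (4>1)).
III: no other strategy beats it everywhere (I at R3 (11=11); II at R3 (11>1); IV at R3 (11=11)).
IV is not dominated — it holds its own against I at R1 (11>8); II at R1 (11>9); III at R1 (11>1).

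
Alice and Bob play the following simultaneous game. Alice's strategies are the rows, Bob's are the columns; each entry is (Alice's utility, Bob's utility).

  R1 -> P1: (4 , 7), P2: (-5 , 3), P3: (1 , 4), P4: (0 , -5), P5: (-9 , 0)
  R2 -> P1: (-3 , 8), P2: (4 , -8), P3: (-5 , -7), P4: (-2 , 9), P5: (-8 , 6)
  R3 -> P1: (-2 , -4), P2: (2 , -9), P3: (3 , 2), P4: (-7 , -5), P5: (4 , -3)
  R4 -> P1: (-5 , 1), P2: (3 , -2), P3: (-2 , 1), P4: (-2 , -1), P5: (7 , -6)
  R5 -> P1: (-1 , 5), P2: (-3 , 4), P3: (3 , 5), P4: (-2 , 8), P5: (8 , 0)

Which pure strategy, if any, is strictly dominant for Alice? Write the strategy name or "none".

R1 fails to dominate R2 at P2 (-5<4).
R2 fails to dominate R1 at P1 (-3<4).
R3 fails to dominate R1 at P1 (-2<4).
R4 fails to dominate R1 at P1 (-5<4).
R5 fails to dominate R1 at P1 (-1<4).
No single strategy dominates all the others.

none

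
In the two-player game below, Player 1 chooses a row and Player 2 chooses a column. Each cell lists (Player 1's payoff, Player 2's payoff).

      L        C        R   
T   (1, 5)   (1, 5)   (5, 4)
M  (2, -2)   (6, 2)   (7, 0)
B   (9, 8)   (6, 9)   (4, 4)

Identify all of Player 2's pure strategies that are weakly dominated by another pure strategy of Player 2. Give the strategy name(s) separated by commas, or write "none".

L, R

L: dominated, since C does at least as well everywhere (T: 5=5, M: 2>-2, B: 9>8).
C: no other strategy beats it everywhere (L at M (2>-2); R at T (5>4)).
R is weakly dominated by C (T: 5>4, M: 2>0, B: 9>4).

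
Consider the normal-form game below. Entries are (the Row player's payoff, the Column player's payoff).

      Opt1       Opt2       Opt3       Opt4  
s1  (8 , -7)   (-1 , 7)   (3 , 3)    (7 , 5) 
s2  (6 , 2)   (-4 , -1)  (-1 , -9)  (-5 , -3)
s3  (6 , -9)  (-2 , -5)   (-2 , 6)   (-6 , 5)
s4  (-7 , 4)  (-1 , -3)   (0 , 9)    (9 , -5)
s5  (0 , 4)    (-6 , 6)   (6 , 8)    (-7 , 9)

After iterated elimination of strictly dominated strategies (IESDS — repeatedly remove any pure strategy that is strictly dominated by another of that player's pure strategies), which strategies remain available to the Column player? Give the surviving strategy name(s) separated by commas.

Opt2, Opt3, Opt4

The Row player's strategy s2 is strictly dominated by s1 (Opt1: 8>6, Opt2: -1>-4, Opt3: 3>-1, Opt4: 7>-5) and is removed.
For the Row player, s1 strictly dominates s3 on the remaining columns (Opt1: 8>6, Opt2: -1>-2, Opt3: 3>-2, Opt4: 7>-6); eliminate s3.
The Column player's strategy Opt1 is strictly dominated by Opt3 (s1: 3>-7, s4: 9>4, s5: 8>4) and is removed.
Among the remaining strategies, none is strictly dominated by another pure strategy of the same player, so the elimination stops.
Surviving strategies — the Row player: {s1, s4, s5}; the Column player: {Opt2, Opt3, Opt4}.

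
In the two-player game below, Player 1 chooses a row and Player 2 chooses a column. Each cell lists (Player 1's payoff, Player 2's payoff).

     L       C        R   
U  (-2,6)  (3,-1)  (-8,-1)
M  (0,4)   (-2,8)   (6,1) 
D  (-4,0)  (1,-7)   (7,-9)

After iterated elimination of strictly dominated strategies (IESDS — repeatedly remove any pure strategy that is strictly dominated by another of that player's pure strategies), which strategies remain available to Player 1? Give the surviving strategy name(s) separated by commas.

Player 2's strategy R is strictly dominated by L (U: 6>-1, M: 4>1, D: 0>-9) and is removed.
For Player 1, U strictly dominates D on the remaining columns (L: -2>-4, C: 3>1); eliminate D.
Among the remaining strategies, none is strictly dominated by another pure strategy of the same player, so the elimination stops.
Surviving strategies — Player 1: {U, M}; Player 2: {L, C}.

U, M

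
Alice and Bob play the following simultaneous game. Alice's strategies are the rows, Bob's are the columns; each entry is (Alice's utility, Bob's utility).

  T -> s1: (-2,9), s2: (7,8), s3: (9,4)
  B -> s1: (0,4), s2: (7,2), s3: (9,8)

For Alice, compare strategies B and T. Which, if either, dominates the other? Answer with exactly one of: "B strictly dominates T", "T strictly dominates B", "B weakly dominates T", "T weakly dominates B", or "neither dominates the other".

B weakly dominates T

Compare B to T across each opponent action: s1: 0>-2, s2: 7=7, s3: 9=9.
B is at least as good everywhere and strictly better somewhere (tied only at s2, s3), so B weakly but not strictly dominates T.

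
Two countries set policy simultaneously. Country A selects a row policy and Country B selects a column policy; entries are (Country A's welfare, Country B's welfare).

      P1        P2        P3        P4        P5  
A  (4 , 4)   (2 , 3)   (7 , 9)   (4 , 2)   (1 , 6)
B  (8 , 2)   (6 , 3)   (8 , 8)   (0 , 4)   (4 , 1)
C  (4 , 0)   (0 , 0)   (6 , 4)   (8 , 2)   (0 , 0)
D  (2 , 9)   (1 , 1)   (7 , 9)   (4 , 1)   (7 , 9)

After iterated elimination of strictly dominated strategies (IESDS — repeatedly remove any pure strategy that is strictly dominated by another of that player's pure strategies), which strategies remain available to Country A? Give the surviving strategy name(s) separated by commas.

B, D

Country B's strategy P2 is strictly dominated by P3 (A: 9>3, B: 8>3, C: 4>0, D: 9>1) and is removed.
Country B's strategy P4 is strictly dominated by P3 (A: 9>2, B: 8>4, C: 4>2, D: 9>1) and is removed.
Country A's strategy A is strictly dominated by B (P1: 8>4, P3: 8>7, P5: 4>1) and is removed.
Country A's strategy C is strictly dominated by B (P1: 8>4, P3: 8>6, P5: 4>0) and is removed.
Among the remaining strategies, none is strictly dominated by another pure strategy of the same player, so the elimination stops.
Surviving strategies — Country A: {B, D}; Country B: {P1, P3, P5}.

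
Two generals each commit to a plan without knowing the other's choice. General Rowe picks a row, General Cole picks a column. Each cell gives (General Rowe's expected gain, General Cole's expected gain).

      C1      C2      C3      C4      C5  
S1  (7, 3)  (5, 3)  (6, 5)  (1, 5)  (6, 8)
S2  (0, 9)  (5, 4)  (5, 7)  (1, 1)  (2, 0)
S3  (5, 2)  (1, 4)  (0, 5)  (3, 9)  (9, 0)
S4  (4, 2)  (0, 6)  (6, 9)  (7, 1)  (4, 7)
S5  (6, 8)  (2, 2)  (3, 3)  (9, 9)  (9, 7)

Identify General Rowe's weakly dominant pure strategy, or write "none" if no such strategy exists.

S1 fails to dominate S3 at C4 (1<3).
S2 fails to dominate S1 at C1 (0<7).
S3 fails to dominate S1 at C1 (5<7).
S4 fails to dominate S1 at C1 (4<7).
S5 fails to dominate S1 at C1 (6<7).
No single strategy dominates all the others.

none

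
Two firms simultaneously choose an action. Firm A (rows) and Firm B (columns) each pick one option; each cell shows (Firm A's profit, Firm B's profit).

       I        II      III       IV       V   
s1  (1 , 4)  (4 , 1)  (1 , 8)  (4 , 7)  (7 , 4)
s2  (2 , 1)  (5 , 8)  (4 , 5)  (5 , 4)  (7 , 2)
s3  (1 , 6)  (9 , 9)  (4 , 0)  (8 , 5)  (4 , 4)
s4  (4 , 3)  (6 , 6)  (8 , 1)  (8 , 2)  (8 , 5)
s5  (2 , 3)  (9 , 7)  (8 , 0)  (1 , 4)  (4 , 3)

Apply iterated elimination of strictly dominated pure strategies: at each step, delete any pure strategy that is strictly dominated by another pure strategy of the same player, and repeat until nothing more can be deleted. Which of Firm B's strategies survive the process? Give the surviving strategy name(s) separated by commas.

II

Row s1 is eliminated: s4 beats it against every remaining column (I: 4>1, II: 6>4, III: 8>1, IV: 8>4, V: 8>7).
For Firm A, s4 strictly dominates s2 on the remaining columns (I: 4>2, II: 6>5, III: 8>4, IV: 8>5, V: 8>7); eliminate s2.
For Firm B, II strictly dominates I on the remaining rows (s3: 9>6, s4: 6>3, s5: 7>3); eliminate I.
Column III is eliminated: II beats it against every remaining row (s3: 9>0, s4: 6>1, s5: 7>0).
Column IV is eliminated: II beats it against every remaining row (s3: 9>5, s4: 6>2, s5: 7>4).
Column V is eliminated: II beats it against every remaining row (s3: 9>4, s4: 6>5, s5: 7>3).
Row s4 is eliminated: s3 beats it against every remaining column (II: 9>6).
Among the remaining strategies, none is strictly dominated by another pure strategy of the same player, so the elimination stops.
Surviving strategies — Firm A: {s3, s5}; Firm B: {II}.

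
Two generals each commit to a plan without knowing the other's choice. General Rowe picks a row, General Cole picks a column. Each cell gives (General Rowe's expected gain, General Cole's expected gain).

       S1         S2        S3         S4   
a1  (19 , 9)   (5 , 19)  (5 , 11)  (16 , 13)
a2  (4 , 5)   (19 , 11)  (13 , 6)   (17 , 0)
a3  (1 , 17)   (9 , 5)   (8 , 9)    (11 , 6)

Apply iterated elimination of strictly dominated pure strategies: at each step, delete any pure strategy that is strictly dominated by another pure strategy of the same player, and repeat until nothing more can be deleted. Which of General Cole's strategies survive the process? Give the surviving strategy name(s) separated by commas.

S2

Row a3 is eliminated: a2 beats it against every remaining column (S1: 4>1, S2: 19>9, S3: 13>8, S4: 17>11).
General Cole's strategy S1 is strictly dominated by S2 (a1: 19>9, a2: 11>5) and is removed.
Row a1 is eliminated: a2 beats it against every remaining column (S2: 19>5, S3: 13>5, S4: 17>16).
For General Cole, S2 strictly dominates S3 on the remaining rows (a2: 11>6); eliminate S3.
General Cole's strategy S4 is strictly dominated by S2 (a2: 11>0) and is removed.
Among the remaining strategies, none is strictly dominated by another pure strategy of the same player, so the elimination stops.
Surviving strategies — General Rowe: {a2}; General Cole: {S2}.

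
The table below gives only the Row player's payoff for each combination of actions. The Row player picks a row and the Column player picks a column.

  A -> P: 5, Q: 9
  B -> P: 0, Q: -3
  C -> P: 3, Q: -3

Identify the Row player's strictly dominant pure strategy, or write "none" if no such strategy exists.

A vs B: P: 5>0, Q: 9>-3.
A vs C: P: 5>3, Q: 9>-3.
A strictly beats every other strategy against every opponent action, so it is strictly dominant.

A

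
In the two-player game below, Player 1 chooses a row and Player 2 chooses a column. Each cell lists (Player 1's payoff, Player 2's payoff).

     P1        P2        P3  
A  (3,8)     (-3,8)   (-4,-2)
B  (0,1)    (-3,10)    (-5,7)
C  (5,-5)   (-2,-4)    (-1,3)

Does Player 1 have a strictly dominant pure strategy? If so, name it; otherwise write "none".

C

C vs A: P1: 5>3, P2: -2>-3, P3: -1>-4.
C vs B: P1: 5>0, P2: -2>-3, P3: -1>-5.
C strictly beats every other strategy against every opponent action, so it is strictly dominant.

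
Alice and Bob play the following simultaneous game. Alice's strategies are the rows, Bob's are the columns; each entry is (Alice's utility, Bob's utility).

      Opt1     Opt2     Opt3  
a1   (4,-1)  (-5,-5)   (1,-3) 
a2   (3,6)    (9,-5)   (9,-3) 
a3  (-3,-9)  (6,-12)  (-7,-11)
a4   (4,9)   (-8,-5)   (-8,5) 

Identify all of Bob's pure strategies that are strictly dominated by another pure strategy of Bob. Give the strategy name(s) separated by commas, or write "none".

Opt1 is not dominated — it holds its own against Opt2 at a1 (-1>-5); Opt3 at a1 (-1>-3).
Opt2 is strictly dominated by Opt1 (a1: -1>-5, a2: 6>-5, a3: -9>-12, a4: 9>-5).
Opt3: dominated, since Opt1 does at least as well everywhere (a1: -1>-3, a2: 6>-3, a3: -9>-11, a4: 9>5).

Opt2, Opt3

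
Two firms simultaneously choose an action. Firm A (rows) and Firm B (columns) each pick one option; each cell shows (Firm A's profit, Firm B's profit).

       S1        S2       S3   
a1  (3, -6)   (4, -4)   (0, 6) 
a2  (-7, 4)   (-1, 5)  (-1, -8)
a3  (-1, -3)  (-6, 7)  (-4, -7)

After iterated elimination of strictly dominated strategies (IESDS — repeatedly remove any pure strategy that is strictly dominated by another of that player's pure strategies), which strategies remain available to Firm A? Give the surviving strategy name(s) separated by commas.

a1

Firm A's strategy a2 is strictly dominated by a1 (S1: 3>-7, S2: 4>-1, S3: 0>-1) and is removed.
Row a3 is eliminated: a1 beats it against every remaining column (S1: 3>-1, S2: 4>-6, S3: 0>-4).
Firm B's strategy S1 is strictly dominated by S2 (a1: -4>-6) and is removed.
Column S2 is eliminated: S3 beats it against every remaining row (a1: 6>-4).
Among the remaining strategies, none is strictly dominated by another pure strategy of the same player, so the elimination stops.
Surviving strategies — Firm A: {a1}; Firm B: {S3}.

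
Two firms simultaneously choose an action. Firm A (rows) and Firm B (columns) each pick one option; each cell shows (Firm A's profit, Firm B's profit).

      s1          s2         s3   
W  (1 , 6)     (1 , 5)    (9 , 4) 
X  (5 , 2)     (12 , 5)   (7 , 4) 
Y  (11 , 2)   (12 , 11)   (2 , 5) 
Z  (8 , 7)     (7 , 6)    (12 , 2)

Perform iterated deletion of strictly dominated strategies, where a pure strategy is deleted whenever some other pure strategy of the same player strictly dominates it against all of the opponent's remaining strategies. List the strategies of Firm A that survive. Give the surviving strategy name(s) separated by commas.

Firm A's strategy W is strictly dominated by Z (s1: 8>1, s2: 7>1, s3: 12>9) and is removed.
For Firm B, s2 strictly dominates s3 on the remaining rows (X: 5>4, Y: 11>5, Z: 6>2); eliminate s3.
Firm A's strategy Z is strictly dominated by Y (s1: 11>8, s2: 12>7) and is removed.
Firm B's strategy s1 is strictly dominated by s2 (X: 5>2, Y: 11>2) and is removed.
Among the remaining strategies, none is strictly dominated by another pure strategy of the same player, so the elimination stops.
Surviving strategies — Firm A: {X, Y}; Firm B: {s2}.

X, Y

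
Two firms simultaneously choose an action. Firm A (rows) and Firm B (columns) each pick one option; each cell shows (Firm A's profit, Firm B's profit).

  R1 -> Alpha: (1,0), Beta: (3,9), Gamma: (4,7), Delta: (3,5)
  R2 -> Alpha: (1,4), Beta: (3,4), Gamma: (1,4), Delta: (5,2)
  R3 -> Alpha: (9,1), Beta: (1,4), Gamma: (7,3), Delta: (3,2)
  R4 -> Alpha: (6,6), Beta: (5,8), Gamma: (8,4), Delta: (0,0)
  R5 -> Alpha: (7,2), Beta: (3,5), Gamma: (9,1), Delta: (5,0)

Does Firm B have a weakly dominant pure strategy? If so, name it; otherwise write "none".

Beta vs Alpha: R1: 9>0, R2: 4=4, R3: 4>1, R4: 8>6, R5: 5>2.
Beta vs Gamma: R1: 9>7, R2: 4=4, R3: 4>3, R4: 8>4, R5: 5>1.
Beta vs Delta: R1: 9>5, R2: 4>2, R3: 4>2, R4: 8>0, R5: 5>0.
Beta is at least as good as every other strategy against every opponent action, so it is weakly dominant.

Beta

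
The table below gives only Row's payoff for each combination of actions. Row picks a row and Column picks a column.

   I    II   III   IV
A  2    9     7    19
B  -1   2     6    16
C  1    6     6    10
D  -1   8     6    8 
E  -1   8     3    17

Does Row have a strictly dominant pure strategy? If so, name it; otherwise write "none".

A

A vs B: I: 2>-1, II: 9>2, III: 7>6, IV: 19>16.
A vs C: I: 2>1, II: 9>6, III: 7>6, IV: 19>10.
A vs D: I: 2>-1, II: 9>8, III: 7>6, IV: 19>8.
A vs E: I: 2>-1, II: 9>8, III: 7>3, IV: 19>17.
A strictly beats every other strategy against every opponent action, so it is strictly dominant.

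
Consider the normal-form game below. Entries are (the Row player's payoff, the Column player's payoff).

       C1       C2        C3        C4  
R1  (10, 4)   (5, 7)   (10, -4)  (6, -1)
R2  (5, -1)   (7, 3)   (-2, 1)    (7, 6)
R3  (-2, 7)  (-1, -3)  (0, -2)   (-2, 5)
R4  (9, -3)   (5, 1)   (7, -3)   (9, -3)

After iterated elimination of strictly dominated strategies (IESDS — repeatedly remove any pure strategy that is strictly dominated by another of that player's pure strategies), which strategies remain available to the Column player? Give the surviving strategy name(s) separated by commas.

The Row player's strategy R3 is strictly dominated by R1 (C1: 10>-2, C2: 5>-1, C3: 10>0, C4: 6>-2) and is removed.
For the Column player, C2 strictly dominates C1 on the remaining rows (R1: 7>4, R2: 3>-1, R4: 1>-3); eliminate C1.
The Column player's strategy C3 is strictly dominated by C2 (R1: 7>-4, R2: 3>1, R4: 1>-3) and is removed.
Row R1 is eliminated: R2 beats it against every remaining column (C2: 7>5, C4: 7>6).
Among the remaining strategies, none is strictly dominated by another pure strategy of the same player, so the elimination stops.
Surviving strategies — the Row player: {R2, R4}; the Column player: {C2, C4}.

C2, C4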